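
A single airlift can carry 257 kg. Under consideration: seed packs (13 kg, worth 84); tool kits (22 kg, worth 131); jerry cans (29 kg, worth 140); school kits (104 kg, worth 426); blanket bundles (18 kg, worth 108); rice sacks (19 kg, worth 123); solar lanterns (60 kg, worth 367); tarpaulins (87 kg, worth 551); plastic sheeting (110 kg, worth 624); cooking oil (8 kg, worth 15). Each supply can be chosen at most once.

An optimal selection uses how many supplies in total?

3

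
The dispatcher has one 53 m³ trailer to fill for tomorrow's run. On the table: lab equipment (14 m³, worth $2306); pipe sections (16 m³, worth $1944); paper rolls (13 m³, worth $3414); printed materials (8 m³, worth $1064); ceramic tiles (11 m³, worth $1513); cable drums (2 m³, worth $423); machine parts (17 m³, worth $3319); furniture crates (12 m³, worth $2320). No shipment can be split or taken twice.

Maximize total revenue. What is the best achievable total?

Ranking by ratio (revenue/m³): paper rolls 262.62, cable drums 211.50, machine parts 195.24.
Filling by ratio: paper rolls + printed materials + cable drums + machine parts + furniture crates for 10540, with 1 m³ left unused.
The 10 m³ tied up in printed materials and cable drums is better spent on ceramic tiles — total rises to 10566 (53 m³).

10566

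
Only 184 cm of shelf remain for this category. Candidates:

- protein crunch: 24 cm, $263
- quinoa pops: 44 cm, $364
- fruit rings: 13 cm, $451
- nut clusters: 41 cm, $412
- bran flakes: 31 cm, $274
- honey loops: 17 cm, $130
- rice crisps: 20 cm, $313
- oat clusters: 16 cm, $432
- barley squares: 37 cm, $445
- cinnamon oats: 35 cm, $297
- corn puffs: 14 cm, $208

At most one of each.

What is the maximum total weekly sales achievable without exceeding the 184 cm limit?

2654

Density check — fruit rings 34.69, oat clusters 27.00, rice crisps 15.65, corn puffs 14.86 are the best per cm.
Protein crunch + fruit rings + nut clusters + honey loops + rice crisps + oat clusters + barley squares + corn puffs uses 182 of the 184 cm and totals 2654.
Runner-up protein crunch + fruit rings + nut clusters + bran flakes + rice crisps + oat clusters + barley squares tops out at 2590.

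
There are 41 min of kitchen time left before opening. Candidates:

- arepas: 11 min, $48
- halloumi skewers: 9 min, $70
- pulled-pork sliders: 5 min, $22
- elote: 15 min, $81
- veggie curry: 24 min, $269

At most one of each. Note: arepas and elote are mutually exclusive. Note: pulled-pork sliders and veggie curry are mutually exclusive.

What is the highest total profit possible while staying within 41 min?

Best packing: elote + veggie curry — 39 min, 350 total.
Every other selection either busts 41 min or breaks a pairing rule or fails to beat 350.

350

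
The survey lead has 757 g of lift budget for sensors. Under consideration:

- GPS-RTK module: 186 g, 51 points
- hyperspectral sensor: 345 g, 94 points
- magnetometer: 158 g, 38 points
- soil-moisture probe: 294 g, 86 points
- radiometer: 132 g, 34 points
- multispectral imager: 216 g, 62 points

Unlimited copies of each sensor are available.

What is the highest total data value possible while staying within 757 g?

Greedy by ratio would take 2×soil-moisture probe + radiometer: 720 g used, total 206.
Dropping radiometer frees 132 g; slotting in magnetometer (158 g) lifts the total to 210 at 746 g.
The spare 11 g is too small for any remaining sensor, and no exchange beats 210.

210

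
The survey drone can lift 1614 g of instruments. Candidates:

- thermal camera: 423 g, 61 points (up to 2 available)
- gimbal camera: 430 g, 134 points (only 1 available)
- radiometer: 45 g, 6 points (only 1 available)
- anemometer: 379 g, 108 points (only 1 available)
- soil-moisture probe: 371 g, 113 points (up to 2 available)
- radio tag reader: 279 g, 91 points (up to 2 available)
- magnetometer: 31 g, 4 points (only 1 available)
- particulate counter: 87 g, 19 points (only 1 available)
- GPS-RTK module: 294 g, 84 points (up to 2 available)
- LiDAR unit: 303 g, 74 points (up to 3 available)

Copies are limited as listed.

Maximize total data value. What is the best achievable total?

Density check — radio tag reader 0.33, gimbal camera 0.31, soil-moisture probe 0.30, GPS-RTK module 0.29 are the best per g.
Taking the top-ratio sensors first gives gimbal camera + radiometer + soil-moisture probe + 2×radio tag reader + magnetometer + particulate counter for 458 (1522 g).
A better packing is 2×soil-moisture probe + 2×radio tag reader + GPS-RTK module: 1594 g, total 492.
Every other selection either busts 1614 g or exceeds an availability limit or fails to beat 492.

492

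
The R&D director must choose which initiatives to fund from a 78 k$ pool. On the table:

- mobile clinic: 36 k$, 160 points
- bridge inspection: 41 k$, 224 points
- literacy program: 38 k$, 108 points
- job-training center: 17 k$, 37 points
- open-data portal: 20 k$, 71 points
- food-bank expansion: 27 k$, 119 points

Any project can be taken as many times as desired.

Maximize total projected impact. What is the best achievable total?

Best packing: mobile clinic + bridge inspection — 77 k$, 384 total.

384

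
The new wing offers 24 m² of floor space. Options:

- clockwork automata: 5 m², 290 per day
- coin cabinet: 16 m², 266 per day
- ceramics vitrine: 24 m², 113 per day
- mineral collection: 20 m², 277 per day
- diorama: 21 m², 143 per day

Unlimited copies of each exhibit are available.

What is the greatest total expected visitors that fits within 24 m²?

1160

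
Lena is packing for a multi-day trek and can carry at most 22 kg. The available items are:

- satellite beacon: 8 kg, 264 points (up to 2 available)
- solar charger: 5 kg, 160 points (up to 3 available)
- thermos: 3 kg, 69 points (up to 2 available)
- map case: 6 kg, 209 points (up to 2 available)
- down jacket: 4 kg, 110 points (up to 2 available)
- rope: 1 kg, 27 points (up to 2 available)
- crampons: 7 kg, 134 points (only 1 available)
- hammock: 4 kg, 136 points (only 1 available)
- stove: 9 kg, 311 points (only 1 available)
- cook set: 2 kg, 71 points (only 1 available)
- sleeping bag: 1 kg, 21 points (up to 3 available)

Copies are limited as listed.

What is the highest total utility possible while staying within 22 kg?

Greedy by ratio would take 2×map case + down jacket + hammock + cook set: 22 kg used, total 735.
But 2×map case + rope + stove fits in 22 kg and reaches 756.
Nothing else within 22 kg beats 756.

756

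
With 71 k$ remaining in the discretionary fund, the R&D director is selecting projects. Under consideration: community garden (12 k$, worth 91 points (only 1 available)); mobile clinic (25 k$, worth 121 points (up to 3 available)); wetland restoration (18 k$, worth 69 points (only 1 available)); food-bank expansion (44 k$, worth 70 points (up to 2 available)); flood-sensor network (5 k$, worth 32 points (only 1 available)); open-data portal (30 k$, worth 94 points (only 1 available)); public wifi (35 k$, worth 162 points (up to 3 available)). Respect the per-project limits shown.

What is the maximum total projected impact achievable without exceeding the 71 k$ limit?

365

Ranking by ratio (projected impact/k$): community garden 7.58, flood-sensor network 6.40, mobile clinic 4.84.
Best packing: community garden + 2×mobile clinic + flood-sensor network — 67 k$, 365 total.
Nothing else within 71 k$ beats 365.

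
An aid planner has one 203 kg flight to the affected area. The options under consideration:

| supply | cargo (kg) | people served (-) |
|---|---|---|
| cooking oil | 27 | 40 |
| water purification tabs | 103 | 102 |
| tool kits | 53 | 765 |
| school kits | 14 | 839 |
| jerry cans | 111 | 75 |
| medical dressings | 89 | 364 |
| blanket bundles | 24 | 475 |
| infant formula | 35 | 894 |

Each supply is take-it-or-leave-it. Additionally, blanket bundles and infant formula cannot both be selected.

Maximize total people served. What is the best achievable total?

2862

By people served per kg: school kits 59.93, infant formula 25.54, blanket bundles 19.79, tool kits 14.43 lead.
Tool kits + school kits + medical dressings + infant formula uses 191 of the 203 kg and totals 2862.
That's the maximum — no feasible swap from here does better than 2862.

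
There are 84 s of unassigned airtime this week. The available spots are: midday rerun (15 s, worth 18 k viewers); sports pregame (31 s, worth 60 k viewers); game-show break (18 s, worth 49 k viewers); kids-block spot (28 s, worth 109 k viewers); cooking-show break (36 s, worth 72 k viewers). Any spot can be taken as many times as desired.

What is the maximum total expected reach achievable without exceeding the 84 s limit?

327

Best packing: 3×kids-block spot — 84 s, 327 total.
Nothing else within 84 s beats 327.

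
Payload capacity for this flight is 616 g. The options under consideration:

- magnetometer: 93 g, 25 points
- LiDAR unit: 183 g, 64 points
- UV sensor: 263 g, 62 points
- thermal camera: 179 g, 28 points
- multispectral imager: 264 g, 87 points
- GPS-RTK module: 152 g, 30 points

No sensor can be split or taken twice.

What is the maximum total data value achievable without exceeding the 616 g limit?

Greedy by ratio would take magnetometer + LiDAR unit + multispectral imager: 540 g used, total 176.
The 93 g tied up in magnetometer is better spent on GPS-RTK module — total rises to 181 (599 g).
Every other selection either busts 616 g or fails to beat 181.

181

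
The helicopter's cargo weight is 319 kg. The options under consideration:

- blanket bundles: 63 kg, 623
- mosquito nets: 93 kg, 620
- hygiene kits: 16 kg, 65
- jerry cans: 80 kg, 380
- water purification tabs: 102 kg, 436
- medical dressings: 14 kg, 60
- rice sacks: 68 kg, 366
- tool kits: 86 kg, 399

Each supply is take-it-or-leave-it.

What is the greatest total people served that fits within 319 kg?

2049

The ratio ordering already packs tightly: blanket bundles + mosquito nets + jerry cans + medical dressings + rice sacks, 318 kg, 2049.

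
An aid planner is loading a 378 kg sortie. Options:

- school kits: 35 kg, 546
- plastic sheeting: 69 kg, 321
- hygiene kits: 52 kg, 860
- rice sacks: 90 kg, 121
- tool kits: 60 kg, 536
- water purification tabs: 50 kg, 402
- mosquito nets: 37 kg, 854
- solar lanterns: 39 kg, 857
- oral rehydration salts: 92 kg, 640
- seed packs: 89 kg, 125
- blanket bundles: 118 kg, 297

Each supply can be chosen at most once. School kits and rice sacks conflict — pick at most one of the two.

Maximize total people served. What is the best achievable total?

4695

Ranking by ratio (people served/kg): mosquito nets 23.08, solar lanterns 21.97, hygiene kits 16.54, school kits 15.60.
Best packing: school kits + hygiene kits + tool kits + water purification tabs + mosquito nets + solar lanterns + oral rehydration salts — 365 kg, 4695 total.
Next best is school kits + plastic sheeting + hygiene kits + water purification tabs + mosquito nets + solar lanterns + oral rehydration salts at 4480 (374 kg) — short by 215.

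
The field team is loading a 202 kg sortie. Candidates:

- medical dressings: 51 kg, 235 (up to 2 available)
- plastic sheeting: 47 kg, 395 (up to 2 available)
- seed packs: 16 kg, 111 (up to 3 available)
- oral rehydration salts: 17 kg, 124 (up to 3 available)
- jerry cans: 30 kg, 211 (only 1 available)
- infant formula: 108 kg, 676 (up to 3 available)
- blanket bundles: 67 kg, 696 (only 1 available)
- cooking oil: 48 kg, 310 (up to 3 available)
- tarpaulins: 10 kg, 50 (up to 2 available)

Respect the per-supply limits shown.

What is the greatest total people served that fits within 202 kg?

1747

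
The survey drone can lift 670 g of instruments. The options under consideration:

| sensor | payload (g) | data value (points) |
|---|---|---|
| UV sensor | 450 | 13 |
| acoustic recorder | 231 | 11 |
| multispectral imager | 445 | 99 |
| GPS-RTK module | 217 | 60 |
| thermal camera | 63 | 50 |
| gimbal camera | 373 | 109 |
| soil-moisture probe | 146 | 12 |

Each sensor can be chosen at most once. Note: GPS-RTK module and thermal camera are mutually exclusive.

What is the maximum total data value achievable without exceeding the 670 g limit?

Taking thermal camera + gimbal camera + soil-moisture probe: 582 g used, 171 in data value.

171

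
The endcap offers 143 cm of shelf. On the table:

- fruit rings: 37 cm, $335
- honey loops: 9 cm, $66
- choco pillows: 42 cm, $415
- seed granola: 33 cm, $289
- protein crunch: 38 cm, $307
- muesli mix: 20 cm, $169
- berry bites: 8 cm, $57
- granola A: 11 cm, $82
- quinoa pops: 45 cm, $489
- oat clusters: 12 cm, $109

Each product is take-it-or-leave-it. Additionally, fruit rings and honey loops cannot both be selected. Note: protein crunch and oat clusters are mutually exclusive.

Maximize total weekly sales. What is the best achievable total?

1384

Taking the top-ratio products first gives fruit rings + choco pillows + quinoa pops + oat clusters for 1348 (136 cm).
The 37 cm tied up in fruit rings is better spent on seed granola + granola A — total rises to 1384 (143 cm).
Runner-up fruit rings + choco pillows + berry bites + granola A + quinoa pops tops out at 1378.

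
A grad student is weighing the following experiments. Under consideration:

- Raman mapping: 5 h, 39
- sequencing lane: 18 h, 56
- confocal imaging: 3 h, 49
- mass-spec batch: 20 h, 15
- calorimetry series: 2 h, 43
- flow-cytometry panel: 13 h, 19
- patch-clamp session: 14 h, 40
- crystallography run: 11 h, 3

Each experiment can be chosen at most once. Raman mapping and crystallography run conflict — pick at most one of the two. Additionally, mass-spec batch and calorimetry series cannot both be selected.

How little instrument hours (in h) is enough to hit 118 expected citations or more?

Look for the lowest-instrument combination reaching 118.
Raman mapping + confocal imaging + calorimetry series reaches 131 using 10 h.
No combination under 10 h hits 118.

10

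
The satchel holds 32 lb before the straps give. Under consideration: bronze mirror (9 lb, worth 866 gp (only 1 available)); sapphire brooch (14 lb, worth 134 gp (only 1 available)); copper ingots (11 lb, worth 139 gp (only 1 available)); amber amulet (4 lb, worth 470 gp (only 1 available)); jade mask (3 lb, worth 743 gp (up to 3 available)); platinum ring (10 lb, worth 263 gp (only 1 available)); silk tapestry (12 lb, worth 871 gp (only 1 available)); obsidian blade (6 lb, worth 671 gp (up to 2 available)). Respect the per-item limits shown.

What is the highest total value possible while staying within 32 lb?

Filling by ratio: amber amulet + 3×jade mask + 2×obsidian blade for 4041, with 7 lb left unused.
Dropping amber amulet frees 4 lb; slotting in bronze mirror (9 lb) lifts the total to 4437 at 30 lb.

4437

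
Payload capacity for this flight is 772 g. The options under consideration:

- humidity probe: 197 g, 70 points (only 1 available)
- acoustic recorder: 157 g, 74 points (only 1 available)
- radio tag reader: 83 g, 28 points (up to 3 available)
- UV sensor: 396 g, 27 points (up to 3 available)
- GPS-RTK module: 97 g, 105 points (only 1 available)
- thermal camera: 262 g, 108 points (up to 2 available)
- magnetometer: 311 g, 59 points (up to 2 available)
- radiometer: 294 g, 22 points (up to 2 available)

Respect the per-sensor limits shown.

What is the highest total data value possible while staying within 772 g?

371

Ranking by ratio (data value/g): GPS-RTK module 1.08, acoustic recorder 0.47, thermal camera 0.41, humidity probe 0.36.
A density-first pass picks humidity probe + acoustic recorder + GPS-RTK module + thermal camera — 357 at 713 g.
Dropping humidity probe frees 197 g; slotting in 3×radio tag reader (249 g) lifts the total to 371 at 765 g.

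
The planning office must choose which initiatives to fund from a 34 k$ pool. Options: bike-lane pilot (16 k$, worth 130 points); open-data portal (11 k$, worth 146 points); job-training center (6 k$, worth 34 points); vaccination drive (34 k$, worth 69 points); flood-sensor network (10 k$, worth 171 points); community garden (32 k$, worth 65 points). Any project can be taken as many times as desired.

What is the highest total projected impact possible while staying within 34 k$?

513

3×flood-sensor network uses 30 of the 34 k$ and totals 513.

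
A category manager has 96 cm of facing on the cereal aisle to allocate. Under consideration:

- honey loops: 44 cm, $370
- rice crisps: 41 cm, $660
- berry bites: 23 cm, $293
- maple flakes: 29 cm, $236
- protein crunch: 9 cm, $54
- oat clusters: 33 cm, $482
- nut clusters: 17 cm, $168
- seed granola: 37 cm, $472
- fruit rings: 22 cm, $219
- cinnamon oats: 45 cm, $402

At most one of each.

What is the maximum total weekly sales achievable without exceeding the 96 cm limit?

Rice crisps + oat clusters + fruit rings uses 96 of the 96 cm and totals 1361.
An exhaustive check of the 1024 subsets confirms 1361.

1361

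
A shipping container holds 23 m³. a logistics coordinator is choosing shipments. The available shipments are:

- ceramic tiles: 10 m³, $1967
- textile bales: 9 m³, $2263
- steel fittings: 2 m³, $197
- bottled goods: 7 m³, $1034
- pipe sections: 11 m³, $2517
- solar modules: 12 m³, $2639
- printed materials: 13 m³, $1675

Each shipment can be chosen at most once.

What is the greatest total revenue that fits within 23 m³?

Ranking by ratio (revenue/m³): textile bales 251.44, pipe sections 228.82, solar modules 219.92, ceramic tiles 196.70.
Taking the top-ratio shipments first gives textile bales + steel fittings + pipe sections for 4977 (22 m³).
The 11 m³ tied up in textile bales and steel fittings is better spent on solar modules — total rises to 5156 (23 m³).
The closest alternative, textile bales + steel fittings + solar modules, reaches only 5099.

5156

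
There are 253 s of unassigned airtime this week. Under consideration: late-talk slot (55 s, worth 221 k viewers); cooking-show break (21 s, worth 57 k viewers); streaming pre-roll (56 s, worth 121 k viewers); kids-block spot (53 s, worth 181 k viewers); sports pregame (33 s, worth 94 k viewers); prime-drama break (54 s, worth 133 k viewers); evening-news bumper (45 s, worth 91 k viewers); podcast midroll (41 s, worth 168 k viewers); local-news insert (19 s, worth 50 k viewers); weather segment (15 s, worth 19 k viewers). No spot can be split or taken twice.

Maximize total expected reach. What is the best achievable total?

Greedy by ratio would take late-talk slot + cooking-show break + kids-block spot + sports pregame + podcast midroll + local-news insert + weather segment: 237 s used, total 790.
Dropping cooking-show break and local-news insert frees 40 s; slotting in prime-drama break (54 s) lifts the total to 816 at 251 s.

816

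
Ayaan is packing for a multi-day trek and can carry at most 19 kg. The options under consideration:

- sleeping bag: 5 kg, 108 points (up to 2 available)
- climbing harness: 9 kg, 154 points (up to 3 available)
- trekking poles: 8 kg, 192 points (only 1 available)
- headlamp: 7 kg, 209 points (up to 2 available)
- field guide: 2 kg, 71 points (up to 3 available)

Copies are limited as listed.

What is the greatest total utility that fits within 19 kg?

Filling by ratio: sleeping bag + headlamp + 3×field guide for 530, with 1 kg left unused.
The 7 kg tied up in sleeping bag and field guide is better spent on headlamp — total rises to 560 (18 kg).
Nothing else within 19 kg beats 560.

560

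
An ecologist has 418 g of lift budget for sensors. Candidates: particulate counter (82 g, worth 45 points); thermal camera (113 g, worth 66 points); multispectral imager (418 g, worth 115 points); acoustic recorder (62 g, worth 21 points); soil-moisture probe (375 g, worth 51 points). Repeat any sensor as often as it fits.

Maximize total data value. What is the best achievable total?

225

Taking the top-ratio sensors first gives 3×thermal camera + acoustic recorder for 219 (401 g).
The 401 g tied up in 3×thermal camera and acoustic recorder is better spent on 5×particulate counter — total rises to 225 (410 g).
No other feasible combination exceeds 225.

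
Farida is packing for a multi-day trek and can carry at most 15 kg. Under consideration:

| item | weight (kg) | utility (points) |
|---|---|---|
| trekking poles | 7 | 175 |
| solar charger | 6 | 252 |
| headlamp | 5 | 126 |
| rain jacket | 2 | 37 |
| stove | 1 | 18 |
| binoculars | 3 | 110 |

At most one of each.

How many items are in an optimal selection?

4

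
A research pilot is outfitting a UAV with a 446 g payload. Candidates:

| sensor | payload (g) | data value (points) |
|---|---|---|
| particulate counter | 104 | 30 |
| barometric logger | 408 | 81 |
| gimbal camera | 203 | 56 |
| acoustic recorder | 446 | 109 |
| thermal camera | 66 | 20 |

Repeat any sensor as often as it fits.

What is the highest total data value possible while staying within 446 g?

130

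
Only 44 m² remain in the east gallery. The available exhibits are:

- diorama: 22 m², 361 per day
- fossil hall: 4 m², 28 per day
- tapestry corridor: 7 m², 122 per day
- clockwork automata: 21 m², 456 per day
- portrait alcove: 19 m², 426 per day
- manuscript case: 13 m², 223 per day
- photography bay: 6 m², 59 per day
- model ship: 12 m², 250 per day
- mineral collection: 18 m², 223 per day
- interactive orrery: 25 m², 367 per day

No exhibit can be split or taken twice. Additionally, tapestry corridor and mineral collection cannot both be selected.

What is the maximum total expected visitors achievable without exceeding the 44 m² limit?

910

Taking fossil hall + clockwork automata + portrait alcove: 44 m² used, 910 in expected visitors.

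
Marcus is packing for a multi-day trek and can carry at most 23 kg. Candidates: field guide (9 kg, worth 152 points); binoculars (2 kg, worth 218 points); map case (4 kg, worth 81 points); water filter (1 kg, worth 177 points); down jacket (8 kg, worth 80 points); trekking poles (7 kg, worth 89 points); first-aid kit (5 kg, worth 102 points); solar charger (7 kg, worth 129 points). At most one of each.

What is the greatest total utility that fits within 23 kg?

By utility per kg: water filter 177.00, binoculars 109.00, first-aid kit 20.40, map case 20.25 lead.
A density-first pass picks binoculars + map case + water filter + first-aid kit + solar charger — 707 at 19 kg.
Replace first-aid kit with field guide: the trade gains 50 net, giving 757 at 23 kg.

757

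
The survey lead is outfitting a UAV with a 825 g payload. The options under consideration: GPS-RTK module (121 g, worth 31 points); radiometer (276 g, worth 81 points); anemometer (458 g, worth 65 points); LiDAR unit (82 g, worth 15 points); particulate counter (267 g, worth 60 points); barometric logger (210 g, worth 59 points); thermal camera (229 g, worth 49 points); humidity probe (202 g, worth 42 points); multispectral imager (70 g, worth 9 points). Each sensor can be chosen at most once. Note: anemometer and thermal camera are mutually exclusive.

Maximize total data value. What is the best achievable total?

Best packing: GPS-RTK module + radiometer + barometric logger + humidity probe — 809 g, 213 total.
Runner-up radiometer + particulate counter + barometric logger + multispectral imager tops out at 209.

213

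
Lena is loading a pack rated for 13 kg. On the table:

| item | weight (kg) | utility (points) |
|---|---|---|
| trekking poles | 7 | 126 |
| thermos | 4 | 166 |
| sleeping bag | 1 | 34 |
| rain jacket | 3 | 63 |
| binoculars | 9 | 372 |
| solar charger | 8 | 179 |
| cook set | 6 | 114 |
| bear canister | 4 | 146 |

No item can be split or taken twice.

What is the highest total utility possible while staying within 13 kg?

Best packing: thermos + binoculars — 13 kg, 538 total.
An exhaustive check of the 256 subsets confirms 538.

538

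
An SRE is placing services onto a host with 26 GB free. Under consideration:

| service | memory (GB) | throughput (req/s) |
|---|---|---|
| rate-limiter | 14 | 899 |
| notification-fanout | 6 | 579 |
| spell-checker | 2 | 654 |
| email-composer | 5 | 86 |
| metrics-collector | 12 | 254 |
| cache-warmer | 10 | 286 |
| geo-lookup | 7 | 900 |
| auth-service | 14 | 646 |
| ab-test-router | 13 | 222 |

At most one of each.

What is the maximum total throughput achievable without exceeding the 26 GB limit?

2453

Filling by ratio: notification-fanout + spell-checker + cache-warmer + geo-lookup for 2419, with 1 GB left unused.
The 16 GB tied up in notification-fanout and cache-warmer is better spent on rate-limiter — total rises to 2453 (23 GB).
Runner-up notification-fanout + spell-checker + cache-warmer + geo-lookup tops out at 2419.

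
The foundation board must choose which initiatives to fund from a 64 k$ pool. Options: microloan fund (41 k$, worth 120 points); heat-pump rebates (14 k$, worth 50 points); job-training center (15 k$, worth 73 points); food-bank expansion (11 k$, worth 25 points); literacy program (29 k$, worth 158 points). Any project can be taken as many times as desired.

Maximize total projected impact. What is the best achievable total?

Density check — literacy program 5.45, job-training center 4.87, heat-pump rebates 3.57 are the best per k$.
Best packing: 2×literacy program — 58 k$, 316 total.
Every other selection either busts 64 k$ or fails to beat 316.

316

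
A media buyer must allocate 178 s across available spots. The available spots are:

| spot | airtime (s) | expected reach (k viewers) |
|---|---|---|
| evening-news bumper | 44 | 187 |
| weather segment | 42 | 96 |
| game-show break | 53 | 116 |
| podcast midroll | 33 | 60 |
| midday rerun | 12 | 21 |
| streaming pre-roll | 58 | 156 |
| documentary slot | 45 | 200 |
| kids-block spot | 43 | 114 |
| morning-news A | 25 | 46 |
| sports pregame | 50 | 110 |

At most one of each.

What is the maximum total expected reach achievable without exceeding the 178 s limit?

597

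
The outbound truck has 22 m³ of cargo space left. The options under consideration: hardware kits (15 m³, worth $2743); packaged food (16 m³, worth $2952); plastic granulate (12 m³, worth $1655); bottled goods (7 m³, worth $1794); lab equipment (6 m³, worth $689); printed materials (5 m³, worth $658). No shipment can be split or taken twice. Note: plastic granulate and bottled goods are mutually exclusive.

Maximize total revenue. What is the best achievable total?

By revenue per m³: bottled goods 256.29, packaged food 184.50, hardware kits 182.87, plastic granulate 137.92 lead.
The ratio ordering already packs tightly: hardware kits + bottled goods, 22 m³, 4537.

4537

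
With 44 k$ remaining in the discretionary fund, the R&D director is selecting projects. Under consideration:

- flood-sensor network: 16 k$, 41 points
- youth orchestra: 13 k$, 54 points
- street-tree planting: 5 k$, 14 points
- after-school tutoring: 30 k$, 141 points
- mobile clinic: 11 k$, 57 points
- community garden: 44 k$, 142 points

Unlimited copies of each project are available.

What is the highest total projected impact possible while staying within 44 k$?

228

Best packing: 4×mobile clinic — 44 k$, 228 total.
That's the maximum — no swap from here does better than 228.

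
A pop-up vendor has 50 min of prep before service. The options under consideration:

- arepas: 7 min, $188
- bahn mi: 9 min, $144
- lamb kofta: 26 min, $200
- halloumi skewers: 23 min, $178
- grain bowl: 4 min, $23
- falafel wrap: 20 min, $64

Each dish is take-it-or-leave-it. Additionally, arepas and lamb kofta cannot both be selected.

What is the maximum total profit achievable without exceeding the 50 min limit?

533

The ratio ordering already packs tightly: arepas + bahn mi + halloumi skewers + grain bowl, 43 min, 533.
Every other selection either busts 50 min or breaks a pairing rule or fails to beat 533.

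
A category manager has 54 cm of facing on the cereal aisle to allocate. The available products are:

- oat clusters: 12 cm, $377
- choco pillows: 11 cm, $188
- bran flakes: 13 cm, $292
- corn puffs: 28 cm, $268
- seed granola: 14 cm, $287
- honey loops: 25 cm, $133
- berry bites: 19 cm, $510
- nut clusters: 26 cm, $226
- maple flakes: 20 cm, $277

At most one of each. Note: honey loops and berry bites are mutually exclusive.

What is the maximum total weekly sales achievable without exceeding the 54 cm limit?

Taking oat clusters + bran flakes + berry bites: 44 cm used, 1179 in weekly sales.

1179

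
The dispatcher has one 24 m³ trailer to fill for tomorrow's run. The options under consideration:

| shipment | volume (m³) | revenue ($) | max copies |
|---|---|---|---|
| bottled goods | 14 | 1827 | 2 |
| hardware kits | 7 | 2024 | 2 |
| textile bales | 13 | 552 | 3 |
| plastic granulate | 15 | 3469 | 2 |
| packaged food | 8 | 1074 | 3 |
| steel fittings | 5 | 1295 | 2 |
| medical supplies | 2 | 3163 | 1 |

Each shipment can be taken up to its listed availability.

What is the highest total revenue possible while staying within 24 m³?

8656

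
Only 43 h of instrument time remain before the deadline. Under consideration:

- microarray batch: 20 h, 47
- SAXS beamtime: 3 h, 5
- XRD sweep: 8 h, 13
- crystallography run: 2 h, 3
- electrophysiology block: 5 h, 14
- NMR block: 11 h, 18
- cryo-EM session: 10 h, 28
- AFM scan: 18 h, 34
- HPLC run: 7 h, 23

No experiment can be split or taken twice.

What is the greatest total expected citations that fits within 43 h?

Microarray batch + electrophysiology block + cryo-EM session + HPLC run uses 42 of the 43 h and totals 112.
Next best is microarray batch + SAXS beamtime + crystallography run + cryo-EM session + HPLC run at 106 (42 h) — short by 6.

112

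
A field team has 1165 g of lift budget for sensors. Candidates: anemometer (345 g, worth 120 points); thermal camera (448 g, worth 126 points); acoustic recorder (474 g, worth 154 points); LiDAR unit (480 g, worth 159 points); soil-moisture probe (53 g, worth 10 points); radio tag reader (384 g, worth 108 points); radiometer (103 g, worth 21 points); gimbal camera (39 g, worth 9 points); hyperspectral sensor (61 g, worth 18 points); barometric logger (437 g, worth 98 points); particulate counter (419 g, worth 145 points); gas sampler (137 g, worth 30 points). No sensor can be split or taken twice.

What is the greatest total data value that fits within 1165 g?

373

Ranking by ratio (data value/g): anemometer 0.35, particulate counter 0.35, LiDAR unit 0.33, acoustic recorder 0.32.
Greedy by ratio would take anemometer + soil-moisture probe + radiometer + gimbal camera + hyperspectral sensor + particulate counter + gas sampler: 1157 g used, total 353.
But anemometer + radio tag reader + particulate counter fits in 1148 g and reaches 373.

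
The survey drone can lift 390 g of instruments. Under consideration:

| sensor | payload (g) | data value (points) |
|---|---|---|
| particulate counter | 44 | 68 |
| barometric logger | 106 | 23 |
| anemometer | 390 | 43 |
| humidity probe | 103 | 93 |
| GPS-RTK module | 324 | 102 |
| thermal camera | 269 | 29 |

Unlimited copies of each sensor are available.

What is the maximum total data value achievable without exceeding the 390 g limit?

Ranking by ratio (data value/g): particulate counter 1.55, humidity probe 0.90, GPS-RTK module 0.31, barometric logger 0.22.
The ratio ordering already packs tightly: 8×particulate counter, 352 g, 544.
No other feasible combination exceeds 544.

544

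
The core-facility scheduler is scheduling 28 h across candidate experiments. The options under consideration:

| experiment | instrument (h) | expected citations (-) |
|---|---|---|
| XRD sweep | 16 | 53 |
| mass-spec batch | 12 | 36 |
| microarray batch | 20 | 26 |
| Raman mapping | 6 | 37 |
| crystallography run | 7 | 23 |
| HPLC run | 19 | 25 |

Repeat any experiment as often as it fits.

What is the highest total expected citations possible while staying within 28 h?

The ratio ordering already packs tightly: 4×Raman mapping, 24 h, 148.
Every other selection either busts 28 h or fails to beat 148.

148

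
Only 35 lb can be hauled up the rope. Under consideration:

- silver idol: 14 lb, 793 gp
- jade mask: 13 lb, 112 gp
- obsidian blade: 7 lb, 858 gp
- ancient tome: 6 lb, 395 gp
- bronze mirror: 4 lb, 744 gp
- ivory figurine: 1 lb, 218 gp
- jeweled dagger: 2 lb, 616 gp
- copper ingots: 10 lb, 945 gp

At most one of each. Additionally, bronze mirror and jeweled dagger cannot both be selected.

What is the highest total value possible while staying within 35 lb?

3430

By value per lb: jeweled dagger 308.00, ivory figurine 218.00, bronze mirror 186.00, obsidian blade 122.57 lead.
Silver idol + obsidian blade + ivory figurine + jeweled dagger + copper ingots uses 34 of the 35 lb and totals 3430.
The closest alternative, silver idol + obsidian blade + bronze mirror + copper ingots, reaches only 3340.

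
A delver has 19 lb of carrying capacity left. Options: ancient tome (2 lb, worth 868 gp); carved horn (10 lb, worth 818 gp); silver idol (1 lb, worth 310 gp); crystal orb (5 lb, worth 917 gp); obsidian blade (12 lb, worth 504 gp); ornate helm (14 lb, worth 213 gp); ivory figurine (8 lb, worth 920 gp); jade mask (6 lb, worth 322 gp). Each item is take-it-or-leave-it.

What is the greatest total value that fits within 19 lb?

Density check — ancient tome 434.00, silver idol 310.00, crystal orb 183.40, ivory figurine 115.00 are the best per lb.
Ancient tome + silver idol + crystal orb + ivory figurine uses 16 of the 19 lb and totals 3015.
The closest alternative, ancient tome + carved horn + silver idol + crystal orb, reaches only 2913.

3015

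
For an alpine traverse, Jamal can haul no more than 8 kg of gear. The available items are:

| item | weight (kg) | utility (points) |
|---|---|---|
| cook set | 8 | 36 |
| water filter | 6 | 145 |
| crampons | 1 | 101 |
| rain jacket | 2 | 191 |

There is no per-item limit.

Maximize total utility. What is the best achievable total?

By utility per kg: crampons 101.00, rain jacket 95.50, water filter 24.17, cook set 4.50 lead.
8×crampons uses 8 of the 8 kg and totals 808.
Every other selection either busts 8 kg or fails to beat 808.

808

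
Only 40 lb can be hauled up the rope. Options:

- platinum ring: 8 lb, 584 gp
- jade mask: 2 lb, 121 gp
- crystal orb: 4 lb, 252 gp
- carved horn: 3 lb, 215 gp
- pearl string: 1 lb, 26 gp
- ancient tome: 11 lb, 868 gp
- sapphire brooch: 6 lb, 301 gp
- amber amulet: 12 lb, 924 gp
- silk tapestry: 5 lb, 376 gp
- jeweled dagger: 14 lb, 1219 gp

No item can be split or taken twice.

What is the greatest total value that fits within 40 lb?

Carved horn + ancient tome + amber amulet + jeweled dagger uses 40 of the 40 lb and totals 3226.
Nothing else within 40 lb beats 3226.

3226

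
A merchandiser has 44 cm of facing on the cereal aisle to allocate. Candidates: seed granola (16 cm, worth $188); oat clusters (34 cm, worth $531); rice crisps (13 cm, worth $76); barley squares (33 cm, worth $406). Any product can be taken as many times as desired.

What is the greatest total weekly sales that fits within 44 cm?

531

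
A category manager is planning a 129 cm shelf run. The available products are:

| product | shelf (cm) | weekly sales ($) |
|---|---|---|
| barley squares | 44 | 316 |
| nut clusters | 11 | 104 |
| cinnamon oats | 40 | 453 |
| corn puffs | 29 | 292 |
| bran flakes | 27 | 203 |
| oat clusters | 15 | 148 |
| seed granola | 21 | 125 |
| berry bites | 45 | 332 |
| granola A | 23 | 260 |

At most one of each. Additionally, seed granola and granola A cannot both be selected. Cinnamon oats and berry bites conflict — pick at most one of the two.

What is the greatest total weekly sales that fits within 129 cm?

By weekly sales per cm: cinnamon oats 11.32, granola A 11.30, corn puffs 10.07 lead.
Taking nut clusters + cinnamon oats + corn puffs + oat clusters + granola A: 118 cm used, 1257 in weekly sales.
Next best is barley squares + cinnamon oats + corn puffs + oat clusters at 1209 (128 cm) — short by 48.

1257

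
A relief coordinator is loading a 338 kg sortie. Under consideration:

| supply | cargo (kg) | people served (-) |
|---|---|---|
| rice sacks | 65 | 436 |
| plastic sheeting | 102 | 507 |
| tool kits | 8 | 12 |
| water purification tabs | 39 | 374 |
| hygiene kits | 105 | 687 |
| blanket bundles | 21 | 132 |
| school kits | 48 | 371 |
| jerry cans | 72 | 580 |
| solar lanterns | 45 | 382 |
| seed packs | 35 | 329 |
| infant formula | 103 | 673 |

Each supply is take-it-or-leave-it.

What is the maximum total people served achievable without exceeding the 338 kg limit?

2616

Rice sacks + tool kits + water purification tabs + blanket bundles + school kits + jerry cans + solar lanterns + seed packs uses 333 of the 338 kg and totals 2616.
The closest alternative, rice sacks + water purification tabs + blanket bundles + school kits + jerry cans + solar lanterns + seed packs, reaches only 2604.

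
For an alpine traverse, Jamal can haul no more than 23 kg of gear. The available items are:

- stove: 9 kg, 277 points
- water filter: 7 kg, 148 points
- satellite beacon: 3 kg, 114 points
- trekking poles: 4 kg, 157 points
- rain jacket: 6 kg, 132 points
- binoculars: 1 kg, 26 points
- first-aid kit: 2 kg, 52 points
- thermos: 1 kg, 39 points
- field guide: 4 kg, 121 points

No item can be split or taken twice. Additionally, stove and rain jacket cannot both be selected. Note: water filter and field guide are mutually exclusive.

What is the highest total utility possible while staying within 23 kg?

Ranking by ratio (utility/kg): trekking poles 39.25, thermos 39.00, satellite beacon 38.00, stove 30.78.
The ratio heuristic lands on stove + satellite beacon + trekking poles + binoculars + thermos + field guide (734) but leaves 1 kg idle.
Replace binoculars with first-aid kit: the trade gains 26 net, giving 760 at 23 kg.
Next best is stove + satellite beacon + trekking poles + binoculars + first-aid kit + field guide at 747 (23 kg) — short by 13.

760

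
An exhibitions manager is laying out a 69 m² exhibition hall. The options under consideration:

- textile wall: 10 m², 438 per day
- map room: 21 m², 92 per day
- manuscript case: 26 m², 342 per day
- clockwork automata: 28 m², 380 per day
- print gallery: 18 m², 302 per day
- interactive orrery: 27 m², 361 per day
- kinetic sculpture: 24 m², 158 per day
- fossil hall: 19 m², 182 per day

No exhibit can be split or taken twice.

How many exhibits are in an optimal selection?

3

Optimal total is 1179.
One optimal bundle: textile wall + clockwork automata + interactive orrery (65 m²).
Any selection reaching 1179 contains exactly 3 exhibits.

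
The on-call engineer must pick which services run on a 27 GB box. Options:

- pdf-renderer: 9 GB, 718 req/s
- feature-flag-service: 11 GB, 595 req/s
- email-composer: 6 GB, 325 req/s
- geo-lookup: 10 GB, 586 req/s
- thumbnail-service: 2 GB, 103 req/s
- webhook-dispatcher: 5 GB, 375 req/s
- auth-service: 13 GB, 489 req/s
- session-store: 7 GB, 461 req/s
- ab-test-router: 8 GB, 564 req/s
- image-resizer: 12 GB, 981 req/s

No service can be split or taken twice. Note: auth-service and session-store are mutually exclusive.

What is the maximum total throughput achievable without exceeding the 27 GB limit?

2074

Taking pdf-renderer + webhook-dispatcher + image-resizer: 26 GB used, 2074 in throughput.
Every other selection either busts 27 GB or breaks a pairing rule or fails to beat 2074.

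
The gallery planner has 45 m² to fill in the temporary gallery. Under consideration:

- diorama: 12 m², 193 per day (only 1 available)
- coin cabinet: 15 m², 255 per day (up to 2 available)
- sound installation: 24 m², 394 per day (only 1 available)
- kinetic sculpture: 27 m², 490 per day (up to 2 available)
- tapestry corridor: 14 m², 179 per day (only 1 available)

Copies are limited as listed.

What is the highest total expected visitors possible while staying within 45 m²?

The ratio ordering already packs tightly: coin cabinet + kinetic sculpture, 42 m², 745.
Nothing else within 45 m² beats 745.

745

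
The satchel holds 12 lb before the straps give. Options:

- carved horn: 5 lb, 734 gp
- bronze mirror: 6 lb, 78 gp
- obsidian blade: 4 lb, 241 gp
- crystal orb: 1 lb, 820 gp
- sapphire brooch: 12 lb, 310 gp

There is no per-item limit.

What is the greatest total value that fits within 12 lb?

By value per lb: crystal orb 820.00, carved horn 146.80, obsidian blade 60.25, sapphire brooch 25.83 lead.
Taking 12×crystal orb: 12 lb used, 9840 in value.
No other feasible combination exceeds 9840.

9840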